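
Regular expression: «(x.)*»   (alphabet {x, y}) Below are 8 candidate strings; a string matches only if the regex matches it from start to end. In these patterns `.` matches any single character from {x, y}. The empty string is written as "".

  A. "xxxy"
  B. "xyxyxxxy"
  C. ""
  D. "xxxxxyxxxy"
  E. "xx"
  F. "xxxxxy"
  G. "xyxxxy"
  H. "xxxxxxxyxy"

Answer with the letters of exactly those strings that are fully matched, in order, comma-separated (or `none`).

A, B, C, D, E, F, G, H

A → match
B → match
C → match
D → match
E → match
F → match
G → match
H → match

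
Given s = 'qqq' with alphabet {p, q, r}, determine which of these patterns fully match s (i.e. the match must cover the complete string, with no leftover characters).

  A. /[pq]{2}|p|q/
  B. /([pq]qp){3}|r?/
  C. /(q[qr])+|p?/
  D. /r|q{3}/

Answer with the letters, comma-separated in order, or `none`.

A → no match
B → no match
C → no match
D → match

D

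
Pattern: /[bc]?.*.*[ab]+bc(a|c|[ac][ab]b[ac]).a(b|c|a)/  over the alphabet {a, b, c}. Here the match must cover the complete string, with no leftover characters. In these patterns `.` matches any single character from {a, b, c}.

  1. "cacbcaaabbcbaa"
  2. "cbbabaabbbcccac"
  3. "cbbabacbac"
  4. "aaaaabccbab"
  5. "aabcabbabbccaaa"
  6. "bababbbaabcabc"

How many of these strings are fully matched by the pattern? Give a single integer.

3

1 → no match
2 → match
3. "cbbabacbac" → no match
4. "aaaaabccbab" → match
5 → match
6 → no match
Total matched: 3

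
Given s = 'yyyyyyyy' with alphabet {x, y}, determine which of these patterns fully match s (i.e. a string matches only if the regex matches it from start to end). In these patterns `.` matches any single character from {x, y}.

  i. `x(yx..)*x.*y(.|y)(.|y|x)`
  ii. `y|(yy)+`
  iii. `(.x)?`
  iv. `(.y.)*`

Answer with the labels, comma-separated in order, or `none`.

ii

i → no match — must start with 'x'
ii → match
iii → no match
iv → no match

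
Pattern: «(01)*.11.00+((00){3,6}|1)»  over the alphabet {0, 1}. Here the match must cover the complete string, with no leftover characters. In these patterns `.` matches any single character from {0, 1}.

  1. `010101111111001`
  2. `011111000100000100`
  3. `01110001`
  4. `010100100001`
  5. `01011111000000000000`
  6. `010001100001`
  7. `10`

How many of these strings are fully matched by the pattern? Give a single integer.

2

1 → no match
2 → no match
3 → match
4 → no match
5 → match
6 → no match
7 → no match
Total matched: 2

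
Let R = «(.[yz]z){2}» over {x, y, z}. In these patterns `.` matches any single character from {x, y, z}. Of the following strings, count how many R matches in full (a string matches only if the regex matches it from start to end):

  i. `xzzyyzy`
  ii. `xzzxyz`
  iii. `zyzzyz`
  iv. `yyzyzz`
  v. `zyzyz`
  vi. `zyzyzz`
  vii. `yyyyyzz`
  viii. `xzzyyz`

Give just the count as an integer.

i → no match — must end with `z`
ii → match
iii → match
iv → match
v → no match
vi → match
vii → no match
viii → match
Total matched: 5

5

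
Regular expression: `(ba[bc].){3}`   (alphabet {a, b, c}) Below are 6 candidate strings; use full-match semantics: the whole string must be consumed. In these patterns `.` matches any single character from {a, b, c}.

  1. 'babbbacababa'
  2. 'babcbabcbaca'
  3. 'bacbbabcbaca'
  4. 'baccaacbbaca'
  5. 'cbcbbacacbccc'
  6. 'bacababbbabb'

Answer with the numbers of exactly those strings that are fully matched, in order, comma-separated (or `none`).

1, 2, 3, 6

1 → match
2 → match
3 → match
4 → no match
5 → no match — must start with 'ba'
6 → match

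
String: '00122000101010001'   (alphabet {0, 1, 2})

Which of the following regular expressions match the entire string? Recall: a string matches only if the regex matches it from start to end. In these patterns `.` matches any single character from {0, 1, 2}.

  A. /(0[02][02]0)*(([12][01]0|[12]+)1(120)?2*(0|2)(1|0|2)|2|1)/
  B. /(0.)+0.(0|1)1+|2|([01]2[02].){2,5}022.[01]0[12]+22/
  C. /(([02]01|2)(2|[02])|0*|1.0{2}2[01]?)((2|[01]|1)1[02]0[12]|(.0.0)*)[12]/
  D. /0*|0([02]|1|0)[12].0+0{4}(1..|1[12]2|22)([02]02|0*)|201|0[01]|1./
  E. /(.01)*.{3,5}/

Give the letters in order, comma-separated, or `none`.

C

A → no match
B → no match
C → match
D → no match
E → no match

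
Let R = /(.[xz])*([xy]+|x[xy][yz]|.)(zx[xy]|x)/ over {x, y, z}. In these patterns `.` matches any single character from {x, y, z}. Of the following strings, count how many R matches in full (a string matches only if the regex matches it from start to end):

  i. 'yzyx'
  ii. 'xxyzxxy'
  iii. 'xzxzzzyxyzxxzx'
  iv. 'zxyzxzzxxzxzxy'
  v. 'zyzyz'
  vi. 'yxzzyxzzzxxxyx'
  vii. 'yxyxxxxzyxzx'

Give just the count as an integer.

5

i → match
ii → no match
iii → match
iv → match
v → no match
vi → match
vii → match
Total matched: 5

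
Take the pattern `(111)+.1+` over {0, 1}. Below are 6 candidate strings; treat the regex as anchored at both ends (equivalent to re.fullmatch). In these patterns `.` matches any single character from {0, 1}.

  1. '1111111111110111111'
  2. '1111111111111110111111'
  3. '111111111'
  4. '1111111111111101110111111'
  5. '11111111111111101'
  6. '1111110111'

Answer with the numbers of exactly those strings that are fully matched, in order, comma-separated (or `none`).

1 → match
2 → match
3 → match
4 → no match
5 → match
6 → match

1, 2, 3, 5, 6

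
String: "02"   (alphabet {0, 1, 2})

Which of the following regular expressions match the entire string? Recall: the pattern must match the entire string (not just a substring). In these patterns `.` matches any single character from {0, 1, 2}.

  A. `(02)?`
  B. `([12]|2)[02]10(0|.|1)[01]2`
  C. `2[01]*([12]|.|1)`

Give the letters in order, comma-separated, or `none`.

A → match
B → no match
C → no match — must start with "2"

A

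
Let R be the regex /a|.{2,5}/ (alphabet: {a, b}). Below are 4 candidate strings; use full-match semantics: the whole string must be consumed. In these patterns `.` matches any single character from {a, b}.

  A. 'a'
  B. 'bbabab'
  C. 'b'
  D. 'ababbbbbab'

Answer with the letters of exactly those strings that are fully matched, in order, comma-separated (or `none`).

A. 'a' → match
B. 'bbabab' → no match
C. 'b' → no match
D. 'ababbbbbab' → no match

A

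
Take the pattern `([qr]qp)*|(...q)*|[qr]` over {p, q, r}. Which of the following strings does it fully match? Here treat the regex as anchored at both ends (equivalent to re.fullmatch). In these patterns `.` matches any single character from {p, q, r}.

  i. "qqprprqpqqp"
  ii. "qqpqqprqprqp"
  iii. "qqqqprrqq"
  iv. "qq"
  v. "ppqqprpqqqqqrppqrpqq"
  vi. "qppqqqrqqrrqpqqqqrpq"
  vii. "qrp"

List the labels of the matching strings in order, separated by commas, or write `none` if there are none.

i → no match
ii → match
iii → no match
iv → no match
v → match
vi → match
vii → no match

ii, v, vi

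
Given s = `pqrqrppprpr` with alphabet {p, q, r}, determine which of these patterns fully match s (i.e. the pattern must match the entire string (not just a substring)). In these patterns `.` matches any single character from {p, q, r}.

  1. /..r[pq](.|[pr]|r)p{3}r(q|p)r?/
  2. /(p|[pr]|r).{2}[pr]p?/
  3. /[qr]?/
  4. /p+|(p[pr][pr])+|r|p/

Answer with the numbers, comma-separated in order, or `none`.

1

1 → match
2 → no match
3 → no match
4 → no match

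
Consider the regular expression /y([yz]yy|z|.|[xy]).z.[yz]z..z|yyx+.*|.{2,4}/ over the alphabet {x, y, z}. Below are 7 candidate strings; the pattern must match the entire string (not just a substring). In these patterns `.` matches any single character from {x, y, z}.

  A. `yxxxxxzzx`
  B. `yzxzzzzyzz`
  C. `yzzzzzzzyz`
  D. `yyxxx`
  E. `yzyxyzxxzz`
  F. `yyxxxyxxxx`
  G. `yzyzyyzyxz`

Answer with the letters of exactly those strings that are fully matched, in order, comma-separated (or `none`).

A. `yxxxxxzzx` → no match
B. `yzxzzzzyzz` → match
C. `yzzzzzzzyz` → match
D. `yyxxx` → match
E. `yzyxyzxxzz` → no match
F. `yyxxxyxxxx` → match
G. `yzyzyyzyxz` → match

B, C, D, F, G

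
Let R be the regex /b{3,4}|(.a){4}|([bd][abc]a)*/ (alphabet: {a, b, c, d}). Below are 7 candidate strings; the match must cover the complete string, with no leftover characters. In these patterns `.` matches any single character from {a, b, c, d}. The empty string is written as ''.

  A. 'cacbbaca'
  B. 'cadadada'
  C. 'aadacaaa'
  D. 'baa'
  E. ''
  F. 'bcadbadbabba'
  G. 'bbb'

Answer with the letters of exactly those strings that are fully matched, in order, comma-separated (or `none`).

A → no match
B → match
C → match
D → match
E → match
F → match
G → match

B, C, D, E, F, G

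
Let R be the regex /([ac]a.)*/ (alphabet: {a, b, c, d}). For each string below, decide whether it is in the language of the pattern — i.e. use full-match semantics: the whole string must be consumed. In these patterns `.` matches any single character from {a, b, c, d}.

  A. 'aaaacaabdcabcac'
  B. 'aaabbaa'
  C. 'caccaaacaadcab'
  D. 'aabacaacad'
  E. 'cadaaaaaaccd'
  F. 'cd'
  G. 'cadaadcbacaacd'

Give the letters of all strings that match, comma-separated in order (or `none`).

none

A → no match
B → no match
C → no match
D → no match
E → no match
F → no match
G → no match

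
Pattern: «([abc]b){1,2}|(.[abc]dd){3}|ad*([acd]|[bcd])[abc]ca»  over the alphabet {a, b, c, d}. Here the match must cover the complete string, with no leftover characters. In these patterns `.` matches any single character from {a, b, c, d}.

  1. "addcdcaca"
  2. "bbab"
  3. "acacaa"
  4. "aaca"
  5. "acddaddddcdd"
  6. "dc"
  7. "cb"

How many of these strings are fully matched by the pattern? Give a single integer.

1 → no match
2 → match
3 → no match
4 → no match
5 → no match
6 → no match
7 → match
Total matched: 2

2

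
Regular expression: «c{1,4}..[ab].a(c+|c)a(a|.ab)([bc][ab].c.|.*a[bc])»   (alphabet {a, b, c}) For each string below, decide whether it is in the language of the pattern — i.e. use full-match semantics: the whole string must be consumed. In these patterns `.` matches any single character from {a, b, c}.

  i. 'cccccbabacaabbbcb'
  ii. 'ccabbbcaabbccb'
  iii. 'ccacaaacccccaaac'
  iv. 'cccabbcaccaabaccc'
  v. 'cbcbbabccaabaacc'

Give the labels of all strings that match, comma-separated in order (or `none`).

i, iii, iv

i → match
ii → no match
iii → match
iv → match
v → no match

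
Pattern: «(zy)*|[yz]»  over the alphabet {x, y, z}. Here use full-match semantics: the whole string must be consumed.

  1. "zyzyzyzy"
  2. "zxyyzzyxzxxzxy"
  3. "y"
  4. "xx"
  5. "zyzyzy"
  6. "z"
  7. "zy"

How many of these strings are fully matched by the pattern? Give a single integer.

1 → match
2 → no match
3 → match
4 → no match
5 → match
6 → match
7 → match
Total matched: 5

5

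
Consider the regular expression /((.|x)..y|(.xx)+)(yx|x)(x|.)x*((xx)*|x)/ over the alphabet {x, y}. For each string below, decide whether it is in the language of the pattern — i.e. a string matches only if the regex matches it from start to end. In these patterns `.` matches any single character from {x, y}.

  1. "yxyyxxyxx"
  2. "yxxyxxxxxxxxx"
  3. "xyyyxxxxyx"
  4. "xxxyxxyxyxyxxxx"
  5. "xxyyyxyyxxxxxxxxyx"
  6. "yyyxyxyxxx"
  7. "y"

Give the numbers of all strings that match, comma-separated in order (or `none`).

2

1 → no match
2 → match
3 → no match
4 → no match
5 → no match
6 → no match
7 → no match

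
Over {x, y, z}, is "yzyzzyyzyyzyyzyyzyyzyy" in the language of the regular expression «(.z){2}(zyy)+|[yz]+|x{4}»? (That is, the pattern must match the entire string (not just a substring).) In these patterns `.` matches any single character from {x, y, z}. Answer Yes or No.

Yes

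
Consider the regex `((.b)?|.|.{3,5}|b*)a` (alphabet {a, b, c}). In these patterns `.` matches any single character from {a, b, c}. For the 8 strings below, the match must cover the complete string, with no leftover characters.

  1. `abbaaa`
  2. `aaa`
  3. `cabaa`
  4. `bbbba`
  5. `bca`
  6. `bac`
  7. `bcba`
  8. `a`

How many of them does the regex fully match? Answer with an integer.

1 → match
2 → no match
3 → match
4 → match
5 → no match
6 → no match — must end with `a`
7 → match
8 → match
Total matched: 5

5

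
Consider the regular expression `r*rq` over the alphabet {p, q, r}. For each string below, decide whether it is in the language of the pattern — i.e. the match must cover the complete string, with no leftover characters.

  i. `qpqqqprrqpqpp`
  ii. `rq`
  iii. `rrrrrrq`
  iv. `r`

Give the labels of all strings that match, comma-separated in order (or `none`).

ii, iii

i → no match — must end with `rq`
ii → match
iii → match
iv → no match — must end with `rq`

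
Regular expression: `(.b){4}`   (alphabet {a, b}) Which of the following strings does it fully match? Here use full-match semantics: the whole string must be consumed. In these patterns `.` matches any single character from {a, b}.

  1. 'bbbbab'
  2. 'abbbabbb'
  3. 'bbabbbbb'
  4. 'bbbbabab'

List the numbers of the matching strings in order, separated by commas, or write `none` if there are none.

1 → no match
2 → match
3 → match
4 → match

2, 3, 4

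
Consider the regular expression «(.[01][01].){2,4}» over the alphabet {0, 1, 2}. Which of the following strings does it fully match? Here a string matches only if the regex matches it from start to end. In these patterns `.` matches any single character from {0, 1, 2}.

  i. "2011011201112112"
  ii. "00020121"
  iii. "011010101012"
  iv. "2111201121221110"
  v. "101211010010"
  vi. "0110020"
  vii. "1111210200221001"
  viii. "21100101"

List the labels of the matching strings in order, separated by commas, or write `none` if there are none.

i, iii, v, viii

i → match
ii → no match
iii → match
iv → no match
v → match
vi → no match
vii → no match
viii → match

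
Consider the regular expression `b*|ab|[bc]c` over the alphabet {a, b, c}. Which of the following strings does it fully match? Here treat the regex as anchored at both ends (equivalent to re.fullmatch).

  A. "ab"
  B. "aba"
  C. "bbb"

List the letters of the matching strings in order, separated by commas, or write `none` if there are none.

A. "ab" → match
B. "aba" → no match
C. "bbb" → match

A, C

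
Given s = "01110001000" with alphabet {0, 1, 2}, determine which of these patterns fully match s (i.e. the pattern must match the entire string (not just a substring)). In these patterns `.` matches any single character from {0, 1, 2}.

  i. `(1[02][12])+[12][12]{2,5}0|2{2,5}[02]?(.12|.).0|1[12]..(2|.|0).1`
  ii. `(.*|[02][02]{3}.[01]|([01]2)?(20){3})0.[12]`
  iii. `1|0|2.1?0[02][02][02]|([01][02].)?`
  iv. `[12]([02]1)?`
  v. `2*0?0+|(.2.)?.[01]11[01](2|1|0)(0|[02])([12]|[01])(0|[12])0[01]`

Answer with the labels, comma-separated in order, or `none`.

v

i → no match
ii → no match
iii → no match
iv → no match
v → match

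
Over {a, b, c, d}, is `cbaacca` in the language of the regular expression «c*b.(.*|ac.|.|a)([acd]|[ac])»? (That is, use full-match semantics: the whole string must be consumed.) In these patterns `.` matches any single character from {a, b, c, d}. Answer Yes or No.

Yes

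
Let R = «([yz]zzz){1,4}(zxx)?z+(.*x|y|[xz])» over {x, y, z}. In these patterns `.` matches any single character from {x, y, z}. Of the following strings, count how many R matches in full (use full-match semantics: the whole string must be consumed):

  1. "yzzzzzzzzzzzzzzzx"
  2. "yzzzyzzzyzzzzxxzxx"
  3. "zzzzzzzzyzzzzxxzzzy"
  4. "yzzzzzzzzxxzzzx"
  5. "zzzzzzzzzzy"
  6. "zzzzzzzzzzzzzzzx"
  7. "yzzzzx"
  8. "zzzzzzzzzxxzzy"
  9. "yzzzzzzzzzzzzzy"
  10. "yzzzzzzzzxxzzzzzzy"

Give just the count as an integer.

1 → match
2 → match
3 → match
4 → match
5 → match
6 → match
7 → match
8 → match
9 → match
10 → match
Total matched: 10

10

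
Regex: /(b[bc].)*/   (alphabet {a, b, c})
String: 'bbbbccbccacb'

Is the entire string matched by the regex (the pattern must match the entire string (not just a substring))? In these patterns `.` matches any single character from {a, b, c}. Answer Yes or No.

No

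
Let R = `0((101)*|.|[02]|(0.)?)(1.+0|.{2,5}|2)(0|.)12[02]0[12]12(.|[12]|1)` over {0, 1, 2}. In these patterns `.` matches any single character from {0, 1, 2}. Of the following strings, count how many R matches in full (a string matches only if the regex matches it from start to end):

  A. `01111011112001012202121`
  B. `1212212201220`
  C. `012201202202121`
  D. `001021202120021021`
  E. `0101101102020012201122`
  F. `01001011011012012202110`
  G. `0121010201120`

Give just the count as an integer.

A → no match
B → no match — must start with `0`
C → no match
D → no match
E → match
F → no match
G → no match
Total matched: 1

1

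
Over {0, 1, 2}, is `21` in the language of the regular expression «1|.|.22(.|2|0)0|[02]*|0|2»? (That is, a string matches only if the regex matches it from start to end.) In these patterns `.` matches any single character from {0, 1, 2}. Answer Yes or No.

No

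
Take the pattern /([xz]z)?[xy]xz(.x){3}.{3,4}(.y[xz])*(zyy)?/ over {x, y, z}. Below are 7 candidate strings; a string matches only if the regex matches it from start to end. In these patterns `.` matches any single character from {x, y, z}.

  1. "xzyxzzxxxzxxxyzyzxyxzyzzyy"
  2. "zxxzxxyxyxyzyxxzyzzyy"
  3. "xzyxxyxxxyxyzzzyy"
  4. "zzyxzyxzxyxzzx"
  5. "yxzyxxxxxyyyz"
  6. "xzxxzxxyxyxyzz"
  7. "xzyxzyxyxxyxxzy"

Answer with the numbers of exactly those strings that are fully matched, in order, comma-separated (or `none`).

1, 4, 5, 6

1 → match
2 → no match
3 → no match
4 → match
5 → match
6 → match
7 → no match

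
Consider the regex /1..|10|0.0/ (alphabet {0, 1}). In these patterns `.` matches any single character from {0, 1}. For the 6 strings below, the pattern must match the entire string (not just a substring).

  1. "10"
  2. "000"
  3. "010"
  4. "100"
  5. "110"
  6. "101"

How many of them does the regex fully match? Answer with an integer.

1. "10" → match
2. "000" → match
3. "010" → match
4. "100" → match
5. "110" → match
6. "101" → match
Total matched: 6

6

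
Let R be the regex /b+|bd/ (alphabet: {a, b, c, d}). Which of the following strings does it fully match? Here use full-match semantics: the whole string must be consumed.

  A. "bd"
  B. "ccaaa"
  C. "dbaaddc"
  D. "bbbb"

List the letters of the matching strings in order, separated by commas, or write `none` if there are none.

A. "bd" → match
B. "ccaaa" → no match
C. "dbaaddc" → no match
D. "bbbb" → match

A, D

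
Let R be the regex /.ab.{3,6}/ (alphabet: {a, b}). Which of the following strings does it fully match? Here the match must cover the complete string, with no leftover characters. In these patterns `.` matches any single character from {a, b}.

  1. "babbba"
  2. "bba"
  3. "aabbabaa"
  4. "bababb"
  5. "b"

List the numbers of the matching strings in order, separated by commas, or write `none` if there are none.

1 → match
2 → no match
3 → match
4 → match
5 → no match

1, 3, 4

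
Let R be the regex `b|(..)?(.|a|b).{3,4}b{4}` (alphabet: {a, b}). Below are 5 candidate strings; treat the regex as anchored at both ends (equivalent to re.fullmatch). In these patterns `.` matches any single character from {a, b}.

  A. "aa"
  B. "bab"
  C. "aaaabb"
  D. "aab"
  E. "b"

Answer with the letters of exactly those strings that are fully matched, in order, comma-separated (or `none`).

A → no match — must end with "b"
B → no match
C → no match
D → no match
E → match

E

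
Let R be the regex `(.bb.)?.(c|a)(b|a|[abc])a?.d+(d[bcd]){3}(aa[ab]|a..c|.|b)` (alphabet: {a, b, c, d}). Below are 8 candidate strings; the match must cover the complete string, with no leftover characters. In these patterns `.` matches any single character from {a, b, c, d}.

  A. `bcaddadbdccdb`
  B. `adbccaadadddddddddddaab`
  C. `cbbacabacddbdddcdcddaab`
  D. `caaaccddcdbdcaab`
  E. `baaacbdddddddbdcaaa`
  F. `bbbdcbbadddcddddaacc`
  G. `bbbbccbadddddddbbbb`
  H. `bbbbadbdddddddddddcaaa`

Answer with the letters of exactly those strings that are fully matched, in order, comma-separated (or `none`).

none

A → no match
B → no match
C → no match
D → no match
E → no match
F → no match
G → no match
H → no match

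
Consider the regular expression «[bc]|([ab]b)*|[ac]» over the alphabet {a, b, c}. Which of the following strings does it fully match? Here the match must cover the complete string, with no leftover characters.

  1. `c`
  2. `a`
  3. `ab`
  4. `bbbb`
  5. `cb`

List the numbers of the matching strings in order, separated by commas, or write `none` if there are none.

1. `c` → match
2. `a` → match
3. `ab` → match
4. `bbbb` → match
5. `cb` → no match

1, 2, 3, 4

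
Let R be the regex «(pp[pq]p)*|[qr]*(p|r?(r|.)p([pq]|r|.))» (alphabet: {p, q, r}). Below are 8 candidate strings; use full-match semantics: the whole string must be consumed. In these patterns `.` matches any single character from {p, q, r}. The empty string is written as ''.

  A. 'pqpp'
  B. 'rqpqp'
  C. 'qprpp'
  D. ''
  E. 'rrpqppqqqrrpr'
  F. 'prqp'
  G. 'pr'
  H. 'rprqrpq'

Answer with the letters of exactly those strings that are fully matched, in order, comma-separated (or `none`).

D

A. 'pqpp' → no match
B. 'rqpqp' → no match
C. 'qprpp' → no match
D. '' → match
E → no match
F. 'prqp' → no match
G. 'pr' → no match
H. 'rprqrpq' → no match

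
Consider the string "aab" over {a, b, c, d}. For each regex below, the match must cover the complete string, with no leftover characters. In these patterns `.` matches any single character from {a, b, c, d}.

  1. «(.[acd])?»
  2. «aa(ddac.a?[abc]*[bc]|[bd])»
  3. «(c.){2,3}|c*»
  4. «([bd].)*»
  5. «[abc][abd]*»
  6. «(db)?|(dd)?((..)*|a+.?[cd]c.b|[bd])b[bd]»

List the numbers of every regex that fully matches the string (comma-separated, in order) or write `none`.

1 → no match
2 → match
3 → no match
4 → no match
5 → match
6 → no match

2, 5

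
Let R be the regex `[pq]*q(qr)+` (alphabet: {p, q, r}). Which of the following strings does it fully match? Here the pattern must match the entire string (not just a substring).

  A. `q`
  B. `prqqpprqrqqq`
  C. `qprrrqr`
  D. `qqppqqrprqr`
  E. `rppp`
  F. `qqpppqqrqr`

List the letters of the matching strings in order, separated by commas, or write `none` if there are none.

A. `q` → no match — must end with `qr`
B. `prqqpprqrqqq` → no match — must end with `qr`
C. `qprrrqr` → no match
D. `qqppqqrprqr` → no match
E. `rppp` → no match — must end with `qr`
F. `qqpppqqrqr` → match

F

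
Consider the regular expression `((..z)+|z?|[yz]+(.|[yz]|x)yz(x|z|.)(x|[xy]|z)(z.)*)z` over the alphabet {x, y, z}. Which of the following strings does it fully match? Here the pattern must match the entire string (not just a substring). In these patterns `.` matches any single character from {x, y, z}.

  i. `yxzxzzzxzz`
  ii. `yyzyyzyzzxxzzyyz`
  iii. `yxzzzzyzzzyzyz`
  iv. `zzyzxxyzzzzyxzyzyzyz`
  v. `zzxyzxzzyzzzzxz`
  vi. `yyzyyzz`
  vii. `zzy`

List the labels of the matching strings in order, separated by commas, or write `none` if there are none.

i, vi

i → match
ii → no match
iii → no match
iv → no match
v → no match
vi → match
vii → no match — must end with `z`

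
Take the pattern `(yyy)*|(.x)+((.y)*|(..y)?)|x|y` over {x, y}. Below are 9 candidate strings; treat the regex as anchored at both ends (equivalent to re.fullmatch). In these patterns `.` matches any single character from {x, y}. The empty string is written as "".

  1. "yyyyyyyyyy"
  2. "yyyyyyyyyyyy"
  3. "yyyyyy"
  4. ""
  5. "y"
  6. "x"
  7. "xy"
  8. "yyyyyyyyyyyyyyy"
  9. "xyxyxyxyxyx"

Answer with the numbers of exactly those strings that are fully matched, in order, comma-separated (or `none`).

1 → no match
2 → match
3 → match
4 → match
5 → match
6 → match
7 → no match
8 → match
9 → no match

2, 3, 4, 5, 6, 8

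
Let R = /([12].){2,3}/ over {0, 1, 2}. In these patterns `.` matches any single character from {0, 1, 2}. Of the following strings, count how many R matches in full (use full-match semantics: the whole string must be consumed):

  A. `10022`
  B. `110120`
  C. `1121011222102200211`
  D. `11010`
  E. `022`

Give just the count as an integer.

0

A → no match
B → no match
C → no match
D → no match
E → no match
Total matched: 0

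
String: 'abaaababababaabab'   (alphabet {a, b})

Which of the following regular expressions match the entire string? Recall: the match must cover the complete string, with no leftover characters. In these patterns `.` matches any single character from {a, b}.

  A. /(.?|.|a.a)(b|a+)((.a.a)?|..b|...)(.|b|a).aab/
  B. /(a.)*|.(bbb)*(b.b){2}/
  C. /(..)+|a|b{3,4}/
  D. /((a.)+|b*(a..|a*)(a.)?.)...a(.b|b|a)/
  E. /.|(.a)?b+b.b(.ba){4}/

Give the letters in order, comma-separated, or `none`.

A → no match — must end with 'aab'
B → no match
C → no match
D → match
E → no match

D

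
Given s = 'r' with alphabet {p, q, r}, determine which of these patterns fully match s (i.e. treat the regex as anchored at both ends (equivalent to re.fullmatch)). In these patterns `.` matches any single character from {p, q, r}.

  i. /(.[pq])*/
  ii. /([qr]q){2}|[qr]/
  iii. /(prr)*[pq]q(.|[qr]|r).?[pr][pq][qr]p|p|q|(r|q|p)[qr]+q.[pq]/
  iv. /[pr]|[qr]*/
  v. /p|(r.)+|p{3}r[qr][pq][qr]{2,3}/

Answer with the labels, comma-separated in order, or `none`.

ii, iv

i → no match
ii → match
iii → no match
iv → match
v → no match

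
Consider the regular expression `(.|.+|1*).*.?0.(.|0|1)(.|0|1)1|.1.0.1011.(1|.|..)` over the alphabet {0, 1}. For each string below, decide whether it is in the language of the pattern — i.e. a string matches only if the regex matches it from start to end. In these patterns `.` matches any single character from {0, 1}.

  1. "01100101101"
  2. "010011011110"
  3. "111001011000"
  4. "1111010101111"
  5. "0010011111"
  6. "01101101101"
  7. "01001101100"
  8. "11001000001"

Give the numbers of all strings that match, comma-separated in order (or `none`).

1 → match
2 → match
3 → match
4 → match
5 → no match
6 → match
7 → match
8 → match

1, 2, 3, 4, 6, 7, 8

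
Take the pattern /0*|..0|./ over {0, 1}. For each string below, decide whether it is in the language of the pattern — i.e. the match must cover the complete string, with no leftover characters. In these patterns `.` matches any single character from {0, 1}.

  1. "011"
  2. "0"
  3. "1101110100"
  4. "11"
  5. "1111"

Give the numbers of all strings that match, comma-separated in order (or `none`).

1. "011" → no match
2. "0" → match
3. "1101110100" → no match
4. "11" → no match
5. "1111" → no match

2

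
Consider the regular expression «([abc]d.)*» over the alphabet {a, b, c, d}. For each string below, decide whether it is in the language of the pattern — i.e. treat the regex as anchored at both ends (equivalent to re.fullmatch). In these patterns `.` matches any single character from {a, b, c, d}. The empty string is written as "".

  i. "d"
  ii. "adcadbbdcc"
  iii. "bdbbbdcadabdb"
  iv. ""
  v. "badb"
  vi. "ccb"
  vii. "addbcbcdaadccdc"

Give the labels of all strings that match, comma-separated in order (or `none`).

i → no match
ii → no match
iii → no match
iv → match
v → no match
vi → no match
vii → no match

iv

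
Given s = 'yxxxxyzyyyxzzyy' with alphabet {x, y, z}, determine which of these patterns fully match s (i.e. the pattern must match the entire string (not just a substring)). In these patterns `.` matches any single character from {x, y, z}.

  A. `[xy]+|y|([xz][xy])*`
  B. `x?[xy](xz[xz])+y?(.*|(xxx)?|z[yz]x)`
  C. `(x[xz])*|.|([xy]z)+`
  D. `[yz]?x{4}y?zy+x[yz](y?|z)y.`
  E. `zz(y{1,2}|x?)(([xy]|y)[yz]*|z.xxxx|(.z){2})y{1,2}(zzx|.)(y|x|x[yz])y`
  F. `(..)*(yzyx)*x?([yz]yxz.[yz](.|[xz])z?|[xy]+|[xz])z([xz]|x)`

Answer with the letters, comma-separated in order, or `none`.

D

A → no match
B → no match
C → no match
D → match
E → no match — must start with 'zz'
F → no match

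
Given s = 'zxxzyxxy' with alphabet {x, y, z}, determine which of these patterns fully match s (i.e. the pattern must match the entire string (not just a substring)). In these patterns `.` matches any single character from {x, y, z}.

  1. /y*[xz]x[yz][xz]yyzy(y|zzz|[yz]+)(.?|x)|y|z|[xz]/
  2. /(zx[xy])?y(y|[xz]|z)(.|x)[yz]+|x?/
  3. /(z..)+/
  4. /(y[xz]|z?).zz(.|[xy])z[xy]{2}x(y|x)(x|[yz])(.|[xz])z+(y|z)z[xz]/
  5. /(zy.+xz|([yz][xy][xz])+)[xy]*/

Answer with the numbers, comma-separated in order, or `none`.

5

1 → no match
2 → no match
3 → no match
4 → no match
5 → match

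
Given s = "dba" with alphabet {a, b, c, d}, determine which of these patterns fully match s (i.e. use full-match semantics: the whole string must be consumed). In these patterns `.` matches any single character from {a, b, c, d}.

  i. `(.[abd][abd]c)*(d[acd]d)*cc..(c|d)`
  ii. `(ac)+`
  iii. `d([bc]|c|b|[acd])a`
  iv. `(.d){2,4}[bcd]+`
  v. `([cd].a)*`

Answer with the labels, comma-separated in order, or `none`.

iii, v

i → no match
ii → no match — must start with "ac"
iii → match
iv → no match
v → match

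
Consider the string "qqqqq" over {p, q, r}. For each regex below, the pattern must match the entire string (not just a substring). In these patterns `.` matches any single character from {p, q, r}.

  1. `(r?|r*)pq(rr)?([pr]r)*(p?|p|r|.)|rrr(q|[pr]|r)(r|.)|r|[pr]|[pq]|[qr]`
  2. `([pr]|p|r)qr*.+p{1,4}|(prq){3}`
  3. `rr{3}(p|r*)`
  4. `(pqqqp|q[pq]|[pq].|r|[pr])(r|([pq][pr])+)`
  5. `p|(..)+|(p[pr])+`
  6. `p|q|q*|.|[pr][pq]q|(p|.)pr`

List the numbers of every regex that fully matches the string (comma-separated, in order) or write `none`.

1 → no match
2 → no match
3 → no match — must start with "rr"
4 → no match
5 → no match
6 → match

6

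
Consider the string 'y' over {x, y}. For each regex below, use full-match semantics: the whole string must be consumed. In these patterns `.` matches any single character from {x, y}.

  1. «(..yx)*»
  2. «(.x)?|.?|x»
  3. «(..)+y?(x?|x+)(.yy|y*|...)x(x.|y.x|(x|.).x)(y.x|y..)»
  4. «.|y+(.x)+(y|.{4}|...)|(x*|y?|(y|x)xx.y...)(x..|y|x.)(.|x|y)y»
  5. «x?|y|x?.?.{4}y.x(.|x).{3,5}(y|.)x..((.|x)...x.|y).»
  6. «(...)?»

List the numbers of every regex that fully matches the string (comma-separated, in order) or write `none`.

2, 4, 5

1 → no match
2 → match
3 → no match
4 → match
5 → match
6 → no match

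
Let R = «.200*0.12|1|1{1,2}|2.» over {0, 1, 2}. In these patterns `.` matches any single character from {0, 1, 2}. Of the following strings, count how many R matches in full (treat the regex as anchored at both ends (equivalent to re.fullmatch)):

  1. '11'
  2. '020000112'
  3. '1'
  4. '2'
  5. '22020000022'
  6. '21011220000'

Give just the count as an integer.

3

1 → match
2 → match
3 → match
4 → no match
5 → no match
6 → no match
Total matched: 3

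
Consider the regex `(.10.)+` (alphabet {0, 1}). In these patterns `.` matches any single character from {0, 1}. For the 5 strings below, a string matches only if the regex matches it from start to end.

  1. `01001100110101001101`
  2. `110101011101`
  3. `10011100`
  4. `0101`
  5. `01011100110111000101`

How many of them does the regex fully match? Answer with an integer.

1 → match
2 → match
3 → no match
4 → match
5 → match
Total matched: 4

4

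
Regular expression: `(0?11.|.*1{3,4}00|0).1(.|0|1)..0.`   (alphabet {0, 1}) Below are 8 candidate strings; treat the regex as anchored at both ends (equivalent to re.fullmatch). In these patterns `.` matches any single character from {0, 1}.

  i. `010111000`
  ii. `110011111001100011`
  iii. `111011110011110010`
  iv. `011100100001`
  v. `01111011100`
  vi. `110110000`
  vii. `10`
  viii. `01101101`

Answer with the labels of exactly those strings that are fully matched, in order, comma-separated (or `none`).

viii

i → no match
ii → no match
iii → no match
iv → no match
v → no match
vi → no match
vii → no match
viii → match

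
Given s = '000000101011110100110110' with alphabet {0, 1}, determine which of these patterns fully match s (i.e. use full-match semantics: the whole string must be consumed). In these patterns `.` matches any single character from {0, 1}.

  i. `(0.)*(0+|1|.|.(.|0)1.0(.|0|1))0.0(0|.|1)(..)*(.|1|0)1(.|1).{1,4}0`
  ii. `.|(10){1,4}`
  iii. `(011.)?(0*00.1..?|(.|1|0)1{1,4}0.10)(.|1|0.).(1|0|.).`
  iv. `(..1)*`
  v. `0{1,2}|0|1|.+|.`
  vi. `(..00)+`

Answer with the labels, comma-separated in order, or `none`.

i, v

i → match
ii → no match
iii → no match
iv → no match
v → match
vi → no match — must end with '00'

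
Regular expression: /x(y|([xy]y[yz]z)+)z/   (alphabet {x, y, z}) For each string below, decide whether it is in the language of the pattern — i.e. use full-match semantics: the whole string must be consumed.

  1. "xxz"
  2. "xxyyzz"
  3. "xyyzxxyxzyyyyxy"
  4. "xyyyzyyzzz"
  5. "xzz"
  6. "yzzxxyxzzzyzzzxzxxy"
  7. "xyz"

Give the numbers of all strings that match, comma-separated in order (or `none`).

2, 4, 7

1. "xxz" → no match
2. "xxyyzz" → match
3 → no match — must end with "z"
4. "xyyyzyyzzz" → match
5. "xzz" → no match
6 → no match — must start with "x"
7. "xyz" → match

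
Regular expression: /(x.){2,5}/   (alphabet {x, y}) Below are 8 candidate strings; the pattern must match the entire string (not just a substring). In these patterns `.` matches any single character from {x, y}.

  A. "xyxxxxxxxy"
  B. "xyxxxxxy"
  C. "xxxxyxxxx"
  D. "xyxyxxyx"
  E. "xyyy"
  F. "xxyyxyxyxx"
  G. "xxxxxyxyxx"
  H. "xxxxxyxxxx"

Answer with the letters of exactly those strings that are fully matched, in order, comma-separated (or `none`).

A, B, G, H

A → match
B → match
C → no match
D → no match
E → no match
F → no match
G → match
H → match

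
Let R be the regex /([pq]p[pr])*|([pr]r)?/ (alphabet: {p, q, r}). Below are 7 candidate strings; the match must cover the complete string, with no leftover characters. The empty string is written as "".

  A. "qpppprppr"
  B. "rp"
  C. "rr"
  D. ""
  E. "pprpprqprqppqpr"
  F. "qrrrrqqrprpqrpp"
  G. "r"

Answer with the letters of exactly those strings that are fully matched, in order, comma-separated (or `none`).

A, C, D, E

A → match
B → no match
C → match
D → match
E → match
F → no match
G → no match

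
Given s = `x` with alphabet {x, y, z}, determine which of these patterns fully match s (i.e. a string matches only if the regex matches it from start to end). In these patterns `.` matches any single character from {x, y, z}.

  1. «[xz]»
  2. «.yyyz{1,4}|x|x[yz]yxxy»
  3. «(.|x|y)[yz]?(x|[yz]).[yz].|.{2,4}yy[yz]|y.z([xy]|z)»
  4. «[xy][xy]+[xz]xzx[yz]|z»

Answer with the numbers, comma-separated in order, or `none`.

1 → match
2 → match
3 → no match
4 → no match

1, 2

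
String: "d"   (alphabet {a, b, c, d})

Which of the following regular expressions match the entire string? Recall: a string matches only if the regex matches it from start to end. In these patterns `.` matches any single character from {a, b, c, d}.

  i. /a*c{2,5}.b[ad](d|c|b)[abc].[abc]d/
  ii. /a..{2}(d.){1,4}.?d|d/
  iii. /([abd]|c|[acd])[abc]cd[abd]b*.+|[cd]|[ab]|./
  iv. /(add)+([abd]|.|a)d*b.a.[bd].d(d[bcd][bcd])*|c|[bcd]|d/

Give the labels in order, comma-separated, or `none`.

ii, iii, iv

i → no match
ii → match
iii → match
iv → match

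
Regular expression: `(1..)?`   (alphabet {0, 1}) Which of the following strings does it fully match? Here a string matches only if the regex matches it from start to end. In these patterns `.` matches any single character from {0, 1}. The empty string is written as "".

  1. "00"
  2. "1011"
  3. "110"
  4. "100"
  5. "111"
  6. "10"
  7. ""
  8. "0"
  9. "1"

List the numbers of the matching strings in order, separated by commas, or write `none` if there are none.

1 → no match
2 → no match
3 → match
4 → match
5 → match
6 → no match
7 → match
8 → no match
9 → no match

3, 4, 5, 7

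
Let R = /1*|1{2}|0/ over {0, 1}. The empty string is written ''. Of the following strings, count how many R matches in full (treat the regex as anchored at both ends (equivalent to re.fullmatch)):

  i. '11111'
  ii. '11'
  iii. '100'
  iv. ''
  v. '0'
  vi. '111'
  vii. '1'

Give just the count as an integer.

6

i → match
ii → match
iii → no match
iv → match
v → match
vi → match
vii → match
Total matched: 6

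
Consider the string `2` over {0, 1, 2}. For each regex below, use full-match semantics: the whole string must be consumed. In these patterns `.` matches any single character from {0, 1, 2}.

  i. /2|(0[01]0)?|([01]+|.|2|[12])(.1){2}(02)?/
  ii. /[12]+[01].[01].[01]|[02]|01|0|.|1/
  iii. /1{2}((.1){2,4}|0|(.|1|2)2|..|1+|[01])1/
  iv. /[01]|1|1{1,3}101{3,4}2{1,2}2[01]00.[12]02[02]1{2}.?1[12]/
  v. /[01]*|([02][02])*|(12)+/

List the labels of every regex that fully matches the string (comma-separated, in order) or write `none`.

i, ii

i → match
ii → match
iii → no match — must start with `1`
iv → no match
v → no match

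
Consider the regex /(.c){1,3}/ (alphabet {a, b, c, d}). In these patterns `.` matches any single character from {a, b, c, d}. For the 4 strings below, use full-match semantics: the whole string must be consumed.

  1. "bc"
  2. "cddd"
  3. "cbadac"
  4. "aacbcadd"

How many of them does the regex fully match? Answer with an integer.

1

1 → match
2 → no match — must end with "c"
3 → no match
4 → no match — must end with "c"
Total matched: 1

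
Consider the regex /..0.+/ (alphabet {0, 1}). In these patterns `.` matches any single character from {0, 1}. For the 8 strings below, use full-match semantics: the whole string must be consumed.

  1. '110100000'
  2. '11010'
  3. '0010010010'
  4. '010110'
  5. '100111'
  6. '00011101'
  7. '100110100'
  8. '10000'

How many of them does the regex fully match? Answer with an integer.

1. '110100000' → match
2. '11010' → match
3. '0010010010' → no match
4. '010110' → match
5. '100111' → match
6. '00011101' → match
7. '100110100' → match
8. '10000' → match
Total matched: 7

7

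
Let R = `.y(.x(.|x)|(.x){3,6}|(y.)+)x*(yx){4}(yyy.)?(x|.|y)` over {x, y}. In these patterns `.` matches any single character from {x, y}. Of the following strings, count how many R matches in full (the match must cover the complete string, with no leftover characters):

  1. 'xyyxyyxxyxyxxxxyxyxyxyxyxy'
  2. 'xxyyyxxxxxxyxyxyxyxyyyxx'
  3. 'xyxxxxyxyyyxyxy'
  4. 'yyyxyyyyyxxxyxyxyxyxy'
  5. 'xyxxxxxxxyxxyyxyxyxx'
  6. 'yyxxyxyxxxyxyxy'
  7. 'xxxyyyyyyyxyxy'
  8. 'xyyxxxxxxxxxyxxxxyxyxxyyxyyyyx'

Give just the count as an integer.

1

1 → no match
2 → no match
3 → no match
4 → match
5 → no match
6 → no match
7 → no match
8 → no match
Total matched: 1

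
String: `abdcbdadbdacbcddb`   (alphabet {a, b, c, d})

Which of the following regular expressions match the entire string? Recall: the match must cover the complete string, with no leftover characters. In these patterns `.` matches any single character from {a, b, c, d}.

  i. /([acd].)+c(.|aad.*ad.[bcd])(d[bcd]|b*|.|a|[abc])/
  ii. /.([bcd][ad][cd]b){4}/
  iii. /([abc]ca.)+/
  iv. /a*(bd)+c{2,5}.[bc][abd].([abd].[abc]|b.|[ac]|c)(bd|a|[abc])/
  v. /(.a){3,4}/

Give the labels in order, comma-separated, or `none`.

i → no match
ii → match
iii → no match
iv → no match
v → no match — must end with `a`

ii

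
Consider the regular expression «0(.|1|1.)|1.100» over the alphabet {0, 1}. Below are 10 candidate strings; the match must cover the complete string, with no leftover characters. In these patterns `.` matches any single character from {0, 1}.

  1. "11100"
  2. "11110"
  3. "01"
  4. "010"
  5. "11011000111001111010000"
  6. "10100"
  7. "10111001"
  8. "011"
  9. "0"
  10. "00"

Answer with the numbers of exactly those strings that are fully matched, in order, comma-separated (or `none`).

1. "11100" → match
2. "11110" → no match
3. "01" → match
4. "010" → match
5 → no match
6. "10100" → match
7. "10111001" → no match
8. "011" → match
9. "0" → no match
10. "00" → match

1, 3, 4, 6, 8, 10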